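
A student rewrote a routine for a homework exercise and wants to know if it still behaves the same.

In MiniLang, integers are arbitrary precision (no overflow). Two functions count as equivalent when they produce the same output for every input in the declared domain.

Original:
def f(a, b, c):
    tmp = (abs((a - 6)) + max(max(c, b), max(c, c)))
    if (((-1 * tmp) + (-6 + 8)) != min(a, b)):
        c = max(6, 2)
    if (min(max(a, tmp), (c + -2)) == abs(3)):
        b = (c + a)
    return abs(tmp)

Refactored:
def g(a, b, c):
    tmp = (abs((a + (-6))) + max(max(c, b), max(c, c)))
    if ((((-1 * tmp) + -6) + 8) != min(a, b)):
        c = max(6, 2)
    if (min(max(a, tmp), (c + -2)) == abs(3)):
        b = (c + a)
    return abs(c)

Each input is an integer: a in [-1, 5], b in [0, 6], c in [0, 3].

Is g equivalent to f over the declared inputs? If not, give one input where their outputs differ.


Take a=-1, b=0, c=0.
f: tmp becomes 7; next (((-1 * tmp) + (-6 + 8)) != min(a, b)) evaluates to true; next c becomes 6; next (min(max(a, tmp), (c + -2)) == abs(3)) evaluates to false; next final value 7
g: tmp becomes 7; next ((((-1 * tmp) + -6) + 8) != min(a, b)) evaluates to true; next c becomes 6; next (min(max(a, tmp), (c + -2)) == abs(3)) evaluates to false; next final value 6
7 and 6 differ, so these are not the same function on this domain.
verdict: not equivalent; witness: a=-1, b=0, c=0


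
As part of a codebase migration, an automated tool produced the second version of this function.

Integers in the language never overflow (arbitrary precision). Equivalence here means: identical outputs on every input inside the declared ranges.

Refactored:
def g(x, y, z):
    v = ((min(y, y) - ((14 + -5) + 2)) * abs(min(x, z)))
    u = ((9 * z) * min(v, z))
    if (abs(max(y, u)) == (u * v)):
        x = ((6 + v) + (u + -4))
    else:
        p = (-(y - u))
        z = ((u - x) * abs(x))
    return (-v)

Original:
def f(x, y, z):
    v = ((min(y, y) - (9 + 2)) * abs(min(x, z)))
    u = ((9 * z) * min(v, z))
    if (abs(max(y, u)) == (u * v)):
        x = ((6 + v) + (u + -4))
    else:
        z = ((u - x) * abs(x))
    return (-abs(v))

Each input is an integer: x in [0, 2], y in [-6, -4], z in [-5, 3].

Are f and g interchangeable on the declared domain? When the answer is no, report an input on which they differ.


Run the pair on x=0, y=-6, z=-5.
f: v = -85; u = 3825; (abs(max(y, u)) == (u * v)) -> false; z = 0; return -85
g: v = -85; u = 3825; (abs(max(y, u)) == (u * v)) -> false; p = 3831; z = 0; return 85
-85 != 85, so the rewrite changes behavior.
verdict: not equivalent; witness: x=0, y=-6, z=-5


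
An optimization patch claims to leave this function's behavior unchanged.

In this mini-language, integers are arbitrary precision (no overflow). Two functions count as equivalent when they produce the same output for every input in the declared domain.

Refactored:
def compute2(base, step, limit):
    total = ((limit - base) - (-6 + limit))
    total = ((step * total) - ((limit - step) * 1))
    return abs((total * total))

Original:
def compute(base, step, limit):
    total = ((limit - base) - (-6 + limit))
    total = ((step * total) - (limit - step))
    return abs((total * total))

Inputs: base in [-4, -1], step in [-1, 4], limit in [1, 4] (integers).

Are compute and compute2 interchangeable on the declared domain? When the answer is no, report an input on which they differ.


Side by side, the visible changes include: constant usage differs; and arithmetic usage differs.
Spot check at base=-3, step=0, limit=1 — compute: total=9, then total=-1, then returns 1. compute2: total=9, then total=-1, then returns 1. Both give 1.
Every one of the 96 inputs gives matching results.
verdict: equivalent


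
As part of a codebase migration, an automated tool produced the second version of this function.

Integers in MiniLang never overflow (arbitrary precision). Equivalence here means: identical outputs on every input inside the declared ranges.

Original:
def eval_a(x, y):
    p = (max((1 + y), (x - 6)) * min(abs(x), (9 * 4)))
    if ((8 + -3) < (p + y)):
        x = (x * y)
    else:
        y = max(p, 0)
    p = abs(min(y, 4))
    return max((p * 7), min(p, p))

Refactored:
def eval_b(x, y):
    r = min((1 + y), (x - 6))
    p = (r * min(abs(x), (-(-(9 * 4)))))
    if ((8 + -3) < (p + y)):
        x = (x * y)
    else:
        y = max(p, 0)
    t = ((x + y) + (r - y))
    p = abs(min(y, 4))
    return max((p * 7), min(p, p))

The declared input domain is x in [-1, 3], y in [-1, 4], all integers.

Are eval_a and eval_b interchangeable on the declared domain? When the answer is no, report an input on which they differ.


Not equivalent: x=-1, y=0 separates them (7 vs 0).
eval_a: p = 1; ((8 + -3) < (p + y)) -> false; y = 1; p = 1; return 7
eval_b: r = -7; p = -7; ((8 + -3) < (p + y)) -> false; y = 0; t = -8; p = 0; return 0
verdict: not equivalent; witness: x=-1, y=0


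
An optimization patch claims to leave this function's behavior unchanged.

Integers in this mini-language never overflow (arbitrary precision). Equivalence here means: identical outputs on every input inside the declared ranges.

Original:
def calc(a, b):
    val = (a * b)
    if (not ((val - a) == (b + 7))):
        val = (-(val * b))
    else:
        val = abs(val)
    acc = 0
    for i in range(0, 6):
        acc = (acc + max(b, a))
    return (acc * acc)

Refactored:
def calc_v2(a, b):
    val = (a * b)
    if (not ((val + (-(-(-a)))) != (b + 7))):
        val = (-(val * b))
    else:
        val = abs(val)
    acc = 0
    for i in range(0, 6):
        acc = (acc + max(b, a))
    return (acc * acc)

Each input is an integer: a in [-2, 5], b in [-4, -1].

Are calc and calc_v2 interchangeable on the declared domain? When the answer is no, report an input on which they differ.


Equivalent. There is a behavioral-looking edit here, yet the outcome never shifts on this domain.
An exhaustive pass over the 32 declared inputs shows identical outputs.
As a probe, take a=-2, b=-2: calc runs val becomes 4; next (not ((val - a) == (b + 7))) evaluates to true; next val becomes 8; next acc becomes 0; next at i=0:; next acc becomes -2; next at i=1:; next acc becomes -4; next at i=2:; next acc becomes -6; next at i=3:; next acc becomes -8; next at i=4:; next acc becomes -10; next at i=5:; next acc becomes -12; next final value 144; calc_v2 runs val becomes 4; next (not ((val + (-(-(-a)))) != (b + 7))) evaluates to false; next val becomes 4; next acc becomes 0; next at i=0:; next acc becomes -2; next at i=1:; next acc becomes -4; next at i=2:; next acc becomes -6; next at i=3:; next acc becomes -8; next at i=4:; next acc becomes -10; next at i=5:; next acc becomes -12; next final value 144; both end at 144.
verdict: equivalent


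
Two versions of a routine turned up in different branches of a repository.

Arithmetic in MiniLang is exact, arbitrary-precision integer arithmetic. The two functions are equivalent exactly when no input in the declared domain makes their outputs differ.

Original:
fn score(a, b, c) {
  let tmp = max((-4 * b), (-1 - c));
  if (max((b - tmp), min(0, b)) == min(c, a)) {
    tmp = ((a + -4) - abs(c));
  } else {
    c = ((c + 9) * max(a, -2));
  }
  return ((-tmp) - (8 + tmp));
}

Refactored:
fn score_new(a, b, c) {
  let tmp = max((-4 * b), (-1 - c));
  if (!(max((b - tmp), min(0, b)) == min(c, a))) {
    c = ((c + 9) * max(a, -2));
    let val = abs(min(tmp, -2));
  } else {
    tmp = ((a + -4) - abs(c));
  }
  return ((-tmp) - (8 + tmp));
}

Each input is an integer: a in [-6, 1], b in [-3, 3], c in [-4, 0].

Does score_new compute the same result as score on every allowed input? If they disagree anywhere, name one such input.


Comparing the listings, the differences include: local variable names differ, and statement counts differ, and boolean connective usage differs, and min/max/abs usage differs, and constant usage differs.
As a probe, take a=-3, b=1, c=-3: score runs tmp=2, then (max((b - tmp), min(0, b)) == min(c, a)) is false, then c=-12, then returns -12; score_new runs tmp=2, then (!(max((b - tmp), min(0, b)) == min(c, a))) is true, then c=-12, then val=2, then returns -12; both end at -12.
Across all 280 domain points the two functions coincide.
verdict: equivalent


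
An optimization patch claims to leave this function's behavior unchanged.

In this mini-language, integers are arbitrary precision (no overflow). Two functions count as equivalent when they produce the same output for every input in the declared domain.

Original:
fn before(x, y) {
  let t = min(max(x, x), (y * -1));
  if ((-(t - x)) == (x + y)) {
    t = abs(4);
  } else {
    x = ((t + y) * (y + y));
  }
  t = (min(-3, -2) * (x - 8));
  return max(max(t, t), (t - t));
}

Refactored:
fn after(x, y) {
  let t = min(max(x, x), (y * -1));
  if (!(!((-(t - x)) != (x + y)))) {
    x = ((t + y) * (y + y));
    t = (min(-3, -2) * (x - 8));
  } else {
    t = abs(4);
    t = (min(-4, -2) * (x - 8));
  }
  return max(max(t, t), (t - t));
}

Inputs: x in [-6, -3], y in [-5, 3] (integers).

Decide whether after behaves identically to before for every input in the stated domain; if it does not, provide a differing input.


Run the pair on x=-3, y=3.
before: t becomes -3; next ((-(t - x)) == (x + y)) evaluates to true; next t becomes 4; next t becomes 33; next final value 33
after: t becomes -3; next (!(!((-(t - x)) != (x + y)))) evaluates to false; next t becomes 4; next t becomes 44; next final value 44
33 vs 44 — the two versions disagree here.
verdict: not equivalent; witness: x=-3, y=3


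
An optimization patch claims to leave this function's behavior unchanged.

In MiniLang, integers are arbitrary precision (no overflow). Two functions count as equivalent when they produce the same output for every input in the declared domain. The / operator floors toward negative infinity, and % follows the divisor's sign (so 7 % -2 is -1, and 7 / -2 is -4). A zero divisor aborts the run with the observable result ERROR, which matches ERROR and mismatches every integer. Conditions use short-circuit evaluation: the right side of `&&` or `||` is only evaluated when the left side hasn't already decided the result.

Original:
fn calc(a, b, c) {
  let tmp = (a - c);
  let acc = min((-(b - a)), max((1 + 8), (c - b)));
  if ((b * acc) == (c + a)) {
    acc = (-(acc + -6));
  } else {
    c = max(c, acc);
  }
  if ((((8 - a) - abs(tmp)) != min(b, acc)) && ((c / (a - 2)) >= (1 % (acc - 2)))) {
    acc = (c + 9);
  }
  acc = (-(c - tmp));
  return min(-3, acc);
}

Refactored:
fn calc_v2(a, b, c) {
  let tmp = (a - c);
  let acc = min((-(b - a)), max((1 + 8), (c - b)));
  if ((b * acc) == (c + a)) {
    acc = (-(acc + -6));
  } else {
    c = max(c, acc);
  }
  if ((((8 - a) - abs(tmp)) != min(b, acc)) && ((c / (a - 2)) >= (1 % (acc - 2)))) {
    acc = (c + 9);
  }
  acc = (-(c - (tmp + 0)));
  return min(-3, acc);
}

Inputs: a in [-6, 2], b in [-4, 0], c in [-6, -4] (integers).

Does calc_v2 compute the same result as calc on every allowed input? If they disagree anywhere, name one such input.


This is a faithful refactor — constant usage differs, arithmetic usage differs, but the computed results match everywhere.
Spot check at a=-5, b=-4, c=-6 — calc: tmp becomes 1; next acc becomes -1; next ((b * acc) == (c + a)) evaluates to false; next c becomes -1; next ((((8 - a) - abs(tmp)) != min(b, acc)) && ((c / (a - 2)) >= (1 % (acc - 2)))) evaluates to true; next acc becomes 8; next acc becomes 2; next final value -3. calc_v2: tmp becomes 1; next acc becomes -1; next ((b * acc) == (c + a)) evaluates to false; next c becomes -1; next ((((8 - a) - abs(tmp)) != min(b, acc)) && ((c / (a - 2)) >= (1 % (acc - 2)))) evaluates to true; next acc becomes 8; next acc becomes 2; next final value -3. Both give -3.
Sweeping the whole domain (135 inputs) finds no disagreement.
verdict: equivalent


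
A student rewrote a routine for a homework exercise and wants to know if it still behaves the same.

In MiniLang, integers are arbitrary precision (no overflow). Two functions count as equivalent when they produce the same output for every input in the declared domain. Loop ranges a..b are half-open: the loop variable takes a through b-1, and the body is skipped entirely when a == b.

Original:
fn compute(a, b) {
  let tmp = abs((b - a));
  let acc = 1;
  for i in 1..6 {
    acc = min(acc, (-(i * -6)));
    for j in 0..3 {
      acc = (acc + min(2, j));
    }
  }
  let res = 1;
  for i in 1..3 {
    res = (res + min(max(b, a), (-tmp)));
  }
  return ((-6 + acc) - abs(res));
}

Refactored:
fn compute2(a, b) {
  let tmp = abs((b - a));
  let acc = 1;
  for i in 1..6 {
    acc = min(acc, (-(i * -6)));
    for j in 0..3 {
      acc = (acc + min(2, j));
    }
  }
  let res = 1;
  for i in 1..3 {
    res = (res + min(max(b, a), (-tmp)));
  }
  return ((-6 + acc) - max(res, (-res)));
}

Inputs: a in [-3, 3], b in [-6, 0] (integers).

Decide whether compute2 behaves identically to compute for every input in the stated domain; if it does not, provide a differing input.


The two versions differ — the changes include min/max/abs usage differs.
One worked example (a=3, b=-1) — compute: tmp := 4 | acc := 1 | iter i=1: | acc := 1 | iter j=0: | acc := 1 | iter j=1: | acc := 2 | iter j=2: | acc := 4 | iter i=2: | acc := 4 | iter j=0: | acc := 4 | iter j=1: | acc := 5 | iter j=2: | acc := 7 | iter i=3: | acc := 7 | iter j=0: | acc := 7 | iter j=1: | acc := 8 | iter j=2: | acc := 10 | iter i=4: | acc := 10 | iter j=0: | acc := 10 | iter j=1: | acc := 11 | iter j=2: | acc := 13 | iter i=5: | acc := 13 | iter j=0: | acc := 13 | iter j=1: | acc := 14 | iter j=2: | acc := 16 | res := 1 | iter i=1: | res := -3 | iter i=2: | res := -7 | result 3; compute2: tmp := 4 | acc := 1 | iter i=1: | acc := 1 | iter j=0: | acc := 1 | iter j=1: | acc := 2 | iter j=2: | acc := 4 | iter i=2: | acc := 4 | iter j=0: | acc := 4 | iter j=1: | acc := 5 | iter j=2: | acc := 7 | iter i=3: | acc := 7 | iter j=0: | acc := 7 | iter j=1: | acc := 8 | iter j=2: | acc := 10 | iter i=4: | acc := 10 | iter j=0: | acc := 10 | iter j=1: | acc := 11 | iter j=2: | acc := 13 | iter i=5: | acc := 13 | iter j=0: | acc := 13 | iter j=1: | acc := 14 | iter j=2: | acc := 16 | res := 1 | iter i=1: | res := -3 | iter i=2: | res := -7 | result 3; agreement on 3.
Across all 49 domain points the two functions coincide.
verdict: equivalent


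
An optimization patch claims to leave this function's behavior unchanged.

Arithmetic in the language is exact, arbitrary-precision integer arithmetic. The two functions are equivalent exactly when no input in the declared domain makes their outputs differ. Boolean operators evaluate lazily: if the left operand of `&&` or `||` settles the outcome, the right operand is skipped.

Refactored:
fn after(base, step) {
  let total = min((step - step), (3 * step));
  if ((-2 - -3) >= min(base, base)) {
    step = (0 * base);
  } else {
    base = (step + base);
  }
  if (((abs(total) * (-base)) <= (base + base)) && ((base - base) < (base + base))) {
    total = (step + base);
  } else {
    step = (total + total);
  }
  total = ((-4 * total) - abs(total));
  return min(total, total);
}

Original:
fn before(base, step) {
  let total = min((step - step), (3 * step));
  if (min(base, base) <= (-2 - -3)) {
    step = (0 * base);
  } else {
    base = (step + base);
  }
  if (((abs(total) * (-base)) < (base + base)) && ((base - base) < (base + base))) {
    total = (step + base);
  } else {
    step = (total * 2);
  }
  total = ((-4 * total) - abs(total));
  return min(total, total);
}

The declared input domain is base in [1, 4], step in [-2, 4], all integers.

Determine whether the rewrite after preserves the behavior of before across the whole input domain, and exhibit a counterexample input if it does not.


Equivalent. Although `((abs(total) * (-base)) < (base + base))` became `((abs(total) * (-base)) <= (base + base))`, no input in the stated domain can expose it.
Every one of the 28 inputs gives matching results.
Spot check at base=1, step=1 — before: total becomes 0; next (min(base, base) <= (-2 - -3)) evaluates to true; next step becomes 0; next (((abs(total) * (-base)) < (base + base)) && ((base - base) < (base + base))) evaluates to true; next total becomes 1; next total becomes -5; next final value -5. after: total becomes 0; next ((-2 - -3) >= min(base, base)) evaluates to true; next step becomes 0; next (((abs(total) * (-base)) <= (base + base)) && ((base - base) < (base + base))) evaluates to true; next total becomes 1; next total becomes -5; next final value -5. Both give -5.
verdict: equivalent


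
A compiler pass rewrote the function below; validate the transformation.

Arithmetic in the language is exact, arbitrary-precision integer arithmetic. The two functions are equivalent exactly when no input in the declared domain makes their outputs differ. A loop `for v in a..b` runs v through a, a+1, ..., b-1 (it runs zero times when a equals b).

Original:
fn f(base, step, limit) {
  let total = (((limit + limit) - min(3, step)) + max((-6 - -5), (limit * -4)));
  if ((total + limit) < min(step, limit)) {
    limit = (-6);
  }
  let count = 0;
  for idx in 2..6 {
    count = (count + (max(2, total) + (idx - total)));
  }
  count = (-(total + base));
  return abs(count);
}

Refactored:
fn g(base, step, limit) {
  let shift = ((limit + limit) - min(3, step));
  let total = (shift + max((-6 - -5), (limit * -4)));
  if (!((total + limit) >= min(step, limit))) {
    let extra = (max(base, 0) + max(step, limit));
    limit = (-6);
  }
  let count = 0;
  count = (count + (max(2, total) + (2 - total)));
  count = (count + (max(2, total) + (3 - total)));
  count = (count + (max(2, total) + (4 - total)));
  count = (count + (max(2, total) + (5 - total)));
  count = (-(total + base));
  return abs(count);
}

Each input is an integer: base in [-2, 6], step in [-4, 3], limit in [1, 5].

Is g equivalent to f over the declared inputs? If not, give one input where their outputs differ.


Changes here: arithmetic usage differs, constant usage differs, comparison usage differs, statement counts differ, loop structure differs, local variable names differ, boolean connective usage differs, min/max/abs usage differs; the full 360-point sweep finds no disagreement.
verdict: equivalent


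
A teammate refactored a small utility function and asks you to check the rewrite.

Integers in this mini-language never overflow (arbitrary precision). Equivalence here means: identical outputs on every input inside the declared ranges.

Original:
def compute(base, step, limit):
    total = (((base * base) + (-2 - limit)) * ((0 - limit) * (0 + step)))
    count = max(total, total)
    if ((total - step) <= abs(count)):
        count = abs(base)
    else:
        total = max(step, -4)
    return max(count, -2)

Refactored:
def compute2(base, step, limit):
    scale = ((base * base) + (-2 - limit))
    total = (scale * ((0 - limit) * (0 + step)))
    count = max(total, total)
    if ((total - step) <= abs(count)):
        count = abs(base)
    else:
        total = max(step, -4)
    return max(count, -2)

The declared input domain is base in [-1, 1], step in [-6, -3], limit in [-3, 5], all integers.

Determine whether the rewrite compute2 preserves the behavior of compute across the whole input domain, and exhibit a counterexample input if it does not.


Equivalent — the differences include statement counts differ, plus local variable names differ, yet no declared input distinguishes the two.
Spot check at base=0, step=-5, limit=2 — compute: total becomes -40; next count becomes -40; next ((total - step) <= abs(count)) evaluates to true; next count becomes 0; next final value 0. compute2: scale becomes -4; next total becomes -40; next count becomes -40; next ((total - step) <= abs(count)) evaluates to true; next count becomes 0; next final value 0. Both give 0.
An exhaustive pass over the 108 declared inputs shows identical outputs.
verdict: equivalent


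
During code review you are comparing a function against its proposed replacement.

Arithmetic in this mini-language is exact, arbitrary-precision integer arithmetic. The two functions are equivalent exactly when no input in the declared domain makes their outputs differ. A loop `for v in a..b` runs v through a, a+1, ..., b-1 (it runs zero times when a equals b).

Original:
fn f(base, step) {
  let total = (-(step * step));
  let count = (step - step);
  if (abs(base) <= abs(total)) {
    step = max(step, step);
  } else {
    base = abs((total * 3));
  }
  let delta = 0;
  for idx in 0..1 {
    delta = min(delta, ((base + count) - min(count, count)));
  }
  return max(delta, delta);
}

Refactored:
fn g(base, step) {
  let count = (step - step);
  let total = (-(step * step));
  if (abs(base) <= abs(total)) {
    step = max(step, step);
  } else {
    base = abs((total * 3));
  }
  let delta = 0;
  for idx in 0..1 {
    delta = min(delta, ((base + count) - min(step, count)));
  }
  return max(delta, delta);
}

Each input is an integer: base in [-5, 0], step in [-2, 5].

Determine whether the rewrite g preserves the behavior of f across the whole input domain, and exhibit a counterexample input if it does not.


Consider the input base=-4, step=-2.
f: total = -4; count = 0; (abs(base) <= abs(total)) -> true; step = -2; delta = 0; [idx=0]; delta = -4; return -4
g: count = 0; total = -4; (abs(base) <= abs(total)) -> true; step = -2; delta = 0; [idx=0]; delta = -2; return -2
-4 against -2: the behavior changed.
verdict: not equivalent; witness: base=-4, step=-2


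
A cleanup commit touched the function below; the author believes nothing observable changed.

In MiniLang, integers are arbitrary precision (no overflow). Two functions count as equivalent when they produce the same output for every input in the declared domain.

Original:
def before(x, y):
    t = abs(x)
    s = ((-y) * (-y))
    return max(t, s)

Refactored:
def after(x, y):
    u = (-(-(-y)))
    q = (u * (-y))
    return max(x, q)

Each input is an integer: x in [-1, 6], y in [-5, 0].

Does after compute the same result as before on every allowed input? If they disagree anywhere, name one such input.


The rewrite breaks on x=-1, y=0, where the results are 1 and 0.
before: t := 1 | s := 0 | result 1
after: u := 0 | q := 0 | result 0
verdict: not equivalent; witness: x=-1, y=0


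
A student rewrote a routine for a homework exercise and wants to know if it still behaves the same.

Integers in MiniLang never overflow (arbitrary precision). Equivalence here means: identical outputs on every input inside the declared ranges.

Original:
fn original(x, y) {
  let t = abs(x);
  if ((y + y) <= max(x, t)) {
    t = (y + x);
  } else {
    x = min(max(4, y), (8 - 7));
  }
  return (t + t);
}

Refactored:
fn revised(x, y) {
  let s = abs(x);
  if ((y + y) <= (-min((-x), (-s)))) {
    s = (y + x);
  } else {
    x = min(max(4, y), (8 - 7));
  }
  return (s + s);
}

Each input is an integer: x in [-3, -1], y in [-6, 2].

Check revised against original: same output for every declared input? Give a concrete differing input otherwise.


Reading the diff, among the changes: local variable names differ, plus min/max/abs usage differs.
Tracing x=-1, y=-2: original: t = 1; ((y + y) <= max(x, t)) -> true; t = -3; return -6 | revised: s = 1; ((y + y) <= (-min((-x), (-s)))) -> true; s = -3; return -6 — matching result -6.
Across all 27 domain points the two functions coincide.
verdict: equivalent


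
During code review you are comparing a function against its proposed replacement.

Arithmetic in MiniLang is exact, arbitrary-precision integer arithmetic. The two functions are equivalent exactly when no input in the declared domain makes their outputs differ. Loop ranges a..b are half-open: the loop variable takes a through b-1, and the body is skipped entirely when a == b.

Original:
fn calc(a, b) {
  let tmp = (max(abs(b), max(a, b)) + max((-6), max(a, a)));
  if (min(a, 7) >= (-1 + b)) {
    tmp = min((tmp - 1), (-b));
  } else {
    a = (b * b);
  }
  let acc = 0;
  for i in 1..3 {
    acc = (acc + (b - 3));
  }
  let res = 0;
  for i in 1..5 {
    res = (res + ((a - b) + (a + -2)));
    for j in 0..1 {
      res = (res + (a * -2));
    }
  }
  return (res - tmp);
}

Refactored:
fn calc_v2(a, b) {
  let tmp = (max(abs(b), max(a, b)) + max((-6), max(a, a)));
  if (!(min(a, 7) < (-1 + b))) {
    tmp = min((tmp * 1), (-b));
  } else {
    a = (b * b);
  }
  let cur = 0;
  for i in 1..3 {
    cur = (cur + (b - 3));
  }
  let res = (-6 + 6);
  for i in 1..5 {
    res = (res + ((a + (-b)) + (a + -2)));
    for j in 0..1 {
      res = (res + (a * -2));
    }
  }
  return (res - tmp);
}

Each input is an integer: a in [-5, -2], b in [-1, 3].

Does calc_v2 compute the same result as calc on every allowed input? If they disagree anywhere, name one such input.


Try a=-2, b=-1.
calc: tmp=-1, then (min(a, 7) >= (-1 + b)) is true, then tmp=-2, then acc=0, then (i=1), then acc=-4, then (i=2), then acc=-8, then res=0, then (i=1), then res=-5, then (j=0), then res=-1, then (i=2), then res=-6, then (j=0), then res=-2, then (i=3), then res=-7, then (j=0), then res=-3, then (i=4), then res=-8, then (j=0), then res=-4, then returns -2
calc_v2: tmp=-1, then (!(min(a, 7) < (-1 + b))) is true, then tmp=-1, then cur=0, then (i=1), then cur=-4, then (i=2), then cur=-8, then res=0, then (i=1), then res=-5, then (j=0), then res=-1, then (i=2), then res=-6, then (j=0), then res=-2, then (i=3), then res=-7, then (j=0), then res=-3, then (i=4), then res=-8, then (j=0), then res=-4, then returns -3
-2 against -3: the behavior changed.
verdict: not equivalent; witness: a=-2, b=-1


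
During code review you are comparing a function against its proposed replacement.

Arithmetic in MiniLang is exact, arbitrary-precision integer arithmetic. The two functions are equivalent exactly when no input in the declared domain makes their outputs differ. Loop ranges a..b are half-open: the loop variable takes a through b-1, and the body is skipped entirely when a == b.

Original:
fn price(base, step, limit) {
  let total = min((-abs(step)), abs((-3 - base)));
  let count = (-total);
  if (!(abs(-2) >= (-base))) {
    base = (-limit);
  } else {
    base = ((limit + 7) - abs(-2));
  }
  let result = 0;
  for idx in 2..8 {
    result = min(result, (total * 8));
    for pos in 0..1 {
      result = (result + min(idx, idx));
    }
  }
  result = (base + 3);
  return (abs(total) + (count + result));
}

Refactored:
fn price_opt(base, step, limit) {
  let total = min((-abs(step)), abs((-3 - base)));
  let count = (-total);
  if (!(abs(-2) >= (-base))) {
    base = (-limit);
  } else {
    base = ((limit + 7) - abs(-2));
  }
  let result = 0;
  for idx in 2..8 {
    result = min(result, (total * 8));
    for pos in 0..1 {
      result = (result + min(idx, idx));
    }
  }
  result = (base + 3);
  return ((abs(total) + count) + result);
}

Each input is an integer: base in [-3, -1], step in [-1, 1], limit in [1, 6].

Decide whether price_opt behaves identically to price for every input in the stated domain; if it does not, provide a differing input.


The two versions differ — the changes include same computation, different form.
One worked example (base=-1, step=-1, limit=6) — price: total := -1 | count := 1 | (!(abs(-2) >= (-base))): false | base := 11 | result := 0 | iter idx=2: | result := -8 | iter pos=0: | result := -6 | iter idx=3: | result := -8 | iter pos=0: | result := -5 | iter idx=4: | result := -8 | iter pos=0: | result := -4 | iter idx=5: | result := -8 | iter pos=0: | result := -3 | iter idx=6: | result := -8 | iter pos=0: | result := -2 | iter idx=7: | result := -8 | iter pos=0: | result := -1 | result := 14 | result 16; price_opt: total := -1 | count := 1 | (!(abs(-2) >= (-base))): false | base := 11 | result := 0 | iter idx=2: | result := -8 | iter pos=0: | result := -6 | iter idx=3: | result := -8 | iter pos=0: | result := -5 | iter idx=4: | result := -8 | iter pos=0: | result := -4 | iter idx=5: | result := -8 | iter pos=0: | result := -3 | iter idx=6: | result := -8 | iter pos=0: | result := -2 | iter idx=7: | result := -8 | iter pos=0: | result := -1 | result := 14 | result 16; agreement on 16.
Every one of the 54 inputs gives matching results.
verdict: equivalent


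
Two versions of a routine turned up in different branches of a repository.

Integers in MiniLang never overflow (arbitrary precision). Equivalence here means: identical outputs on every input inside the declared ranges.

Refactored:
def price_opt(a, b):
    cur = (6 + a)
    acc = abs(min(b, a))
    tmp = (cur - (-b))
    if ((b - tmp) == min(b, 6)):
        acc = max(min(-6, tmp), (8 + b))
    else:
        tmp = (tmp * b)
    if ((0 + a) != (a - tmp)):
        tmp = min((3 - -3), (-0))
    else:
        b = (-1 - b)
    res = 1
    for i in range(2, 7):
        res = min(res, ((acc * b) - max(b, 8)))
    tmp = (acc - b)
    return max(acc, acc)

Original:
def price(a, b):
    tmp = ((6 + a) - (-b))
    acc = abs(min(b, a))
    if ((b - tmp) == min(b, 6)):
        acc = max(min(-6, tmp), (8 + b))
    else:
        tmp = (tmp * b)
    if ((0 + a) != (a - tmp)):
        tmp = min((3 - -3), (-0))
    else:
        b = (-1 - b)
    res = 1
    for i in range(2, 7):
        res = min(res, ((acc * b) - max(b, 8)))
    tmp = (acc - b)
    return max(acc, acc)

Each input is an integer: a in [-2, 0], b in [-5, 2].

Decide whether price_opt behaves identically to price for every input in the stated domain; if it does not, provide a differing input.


Comparing the listings, the differences include: statement counts differ, and local variable names differ.
Tracing a=-1, b=1: price: tmp := 6 | acc := 1 | ((b - tmp) == min(b, 6)): false | tmp := 6 | ((0 + a) != (a - tmp)): true | tmp := 0 | res := 1 | iter i=2: | res := -7 | iter i=3: | res := -7 | iter i=4: | res := -7 | iter i=5: | res := -7 | iter i=6: | res := -7 | tmp := 0 | result 1 | price_opt: cur := 5 | acc := 1 | tmp := 6 | ((b - tmp) == min(b, 6)): false | tmp := 6 | ((0 + a) != (a - tmp)): true | tmp := 0 | res := 1 | iter i=2: | res := -7 | iter i=3: | res := -7 | iter i=4: | res := -7 | iter i=5: | res := -7 | iter i=6: | res := -7 | tmp := 0 | result 1 — matching result 1.
Sweeping the whole domain (24 inputs) finds no disagreement.
verdict: equivalent


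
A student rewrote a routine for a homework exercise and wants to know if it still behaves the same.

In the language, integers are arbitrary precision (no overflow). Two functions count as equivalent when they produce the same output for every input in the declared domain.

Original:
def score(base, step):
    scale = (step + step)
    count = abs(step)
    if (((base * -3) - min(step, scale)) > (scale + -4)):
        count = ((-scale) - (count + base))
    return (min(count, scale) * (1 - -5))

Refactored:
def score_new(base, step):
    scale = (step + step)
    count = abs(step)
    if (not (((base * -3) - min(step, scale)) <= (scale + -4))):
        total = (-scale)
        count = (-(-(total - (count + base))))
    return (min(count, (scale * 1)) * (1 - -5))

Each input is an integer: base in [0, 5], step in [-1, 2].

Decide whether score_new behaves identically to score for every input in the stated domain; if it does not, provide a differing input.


The two versions differ — the changes include arithmetic usage differs; also comparison usage differs; also constant usage differs; also boolean connective usage differs; also local variable names differ; also statement counts differ.
As a probe, take base=0, step=-1: score runs scale=-2, then count=1, then (((base * -3) - min(step, scale)) > (scale + -4)) is true, then count=1, then returns -12; score_new runs scale=-2, then count=1, then (not (((base * -3) - min(step, scale)) <= (scale + -4))) is true, then total=2, then count=1, then returns -12; both end at -12.
Across all 24 domain points the two functions coincide.
verdict: equivalent


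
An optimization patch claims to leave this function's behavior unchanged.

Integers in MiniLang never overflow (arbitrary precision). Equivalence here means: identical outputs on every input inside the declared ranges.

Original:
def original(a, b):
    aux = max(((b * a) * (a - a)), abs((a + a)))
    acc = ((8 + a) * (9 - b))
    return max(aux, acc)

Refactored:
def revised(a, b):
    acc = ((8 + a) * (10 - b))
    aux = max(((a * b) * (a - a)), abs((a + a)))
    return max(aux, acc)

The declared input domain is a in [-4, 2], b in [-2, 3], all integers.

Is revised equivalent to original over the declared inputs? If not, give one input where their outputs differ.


Not equivalent: a=-4, b=-2 separates them (44 vs 48).
original: aux = 8; acc = 44; return 44
revised: acc = 48; aux = 8; return 48
verdict: not equivalent; witness: a=-4, b=-2


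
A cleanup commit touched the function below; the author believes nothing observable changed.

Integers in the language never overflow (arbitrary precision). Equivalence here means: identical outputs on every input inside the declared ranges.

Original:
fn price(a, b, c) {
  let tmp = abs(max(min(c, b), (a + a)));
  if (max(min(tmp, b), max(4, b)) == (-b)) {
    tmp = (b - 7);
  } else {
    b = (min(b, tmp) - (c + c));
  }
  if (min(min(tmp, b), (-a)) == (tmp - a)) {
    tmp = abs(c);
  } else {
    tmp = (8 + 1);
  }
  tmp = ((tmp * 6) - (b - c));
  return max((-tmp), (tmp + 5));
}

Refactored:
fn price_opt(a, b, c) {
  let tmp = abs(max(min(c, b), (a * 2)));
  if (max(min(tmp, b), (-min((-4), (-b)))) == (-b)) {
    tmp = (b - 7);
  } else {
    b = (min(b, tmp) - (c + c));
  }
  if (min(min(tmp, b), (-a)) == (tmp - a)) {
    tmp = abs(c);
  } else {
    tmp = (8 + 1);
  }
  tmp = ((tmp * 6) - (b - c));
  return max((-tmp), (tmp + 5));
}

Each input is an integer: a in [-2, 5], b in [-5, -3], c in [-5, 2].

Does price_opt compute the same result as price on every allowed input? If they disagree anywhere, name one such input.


Side by side, the visible changes include: min/max/abs usage differs; arithmetic usage differs; constant usage differs.
One worked example (a=0, b=-3, c=1) — price: tmp becomes 0; next (max(min(tmp, b), max(4, b)) == (-b)) evaluates to false; next b becomes -5; next (min(min(tmp, b), (-a)) == (tmp - a)) evaluates to false; next tmp becomes 9; next tmp becomes 60; next final value 65; price_opt: tmp becomes 0; next (max(min(tmp, b), (-min((-4), (-b)))) == (-b)) evaluates to false; next b becomes -5; next (min(min(tmp, b), (-a)) == (tmp - a)) evaluates to false; next tmp becomes 9; next tmp becomes 60; next final value 65; agreement on 65.
Sweeping the whole domain (192 inputs) finds no disagreement.
verdict: equivalent


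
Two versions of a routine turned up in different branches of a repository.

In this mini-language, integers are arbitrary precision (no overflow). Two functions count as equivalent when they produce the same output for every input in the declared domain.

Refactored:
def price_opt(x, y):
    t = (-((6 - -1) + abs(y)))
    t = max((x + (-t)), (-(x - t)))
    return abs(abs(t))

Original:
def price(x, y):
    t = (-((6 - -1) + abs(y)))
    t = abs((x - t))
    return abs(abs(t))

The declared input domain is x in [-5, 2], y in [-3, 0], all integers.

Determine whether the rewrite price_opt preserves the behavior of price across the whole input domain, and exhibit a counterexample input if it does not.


Equivalent — the differences include min/max/abs usage differs, arithmetic usage differs, yet no declared input distinguishes the two.
One worked example (x=-3, y=-1) — price: t becomes -8; next t becomes 5; next final value 5; price_opt: t becomes -8; next t becomes 5; next final value 5; agreement on 5.
An exhaustive pass over the 32 declared inputs shows identical outputs.
verdict: equivalent


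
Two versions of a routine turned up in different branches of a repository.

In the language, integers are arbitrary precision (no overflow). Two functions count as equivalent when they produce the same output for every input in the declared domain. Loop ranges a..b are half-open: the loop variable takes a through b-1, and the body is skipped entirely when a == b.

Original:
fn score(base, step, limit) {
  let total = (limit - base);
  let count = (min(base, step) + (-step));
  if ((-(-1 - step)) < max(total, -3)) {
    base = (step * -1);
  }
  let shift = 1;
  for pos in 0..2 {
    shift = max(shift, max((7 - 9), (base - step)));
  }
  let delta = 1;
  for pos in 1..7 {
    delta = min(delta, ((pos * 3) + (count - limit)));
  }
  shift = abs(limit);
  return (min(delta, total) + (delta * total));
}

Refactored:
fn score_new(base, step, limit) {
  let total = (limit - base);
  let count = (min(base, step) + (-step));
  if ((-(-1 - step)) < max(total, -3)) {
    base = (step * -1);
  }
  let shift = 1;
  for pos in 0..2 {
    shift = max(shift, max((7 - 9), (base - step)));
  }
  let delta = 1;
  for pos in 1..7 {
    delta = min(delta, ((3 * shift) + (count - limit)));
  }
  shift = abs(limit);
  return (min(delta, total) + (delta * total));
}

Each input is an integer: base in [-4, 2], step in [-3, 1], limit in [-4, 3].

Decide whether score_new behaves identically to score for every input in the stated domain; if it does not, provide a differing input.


There is a counterexample at base=-4, step=-3, limit=2: 0 on one side, 7 on the other.
score: total := 6 | count := -1 | ((-(-1 - step)) < max(total, -3)): true | base := 3 | shift := 1 | iter pos=0: | shift := 6 | iter pos=1: | shift := 6 | delta := 1 | iter pos=1: | delta := 0 | iter pos=2: | delta := 0 | iter pos=3: | delta := 0 | iter pos=4: | delta := 0 | iter pos=5: | delta := 0 | iter pos=6: | delta := 0 | shift := 2 | result 0
score_new: total := 6 | count := -1 | ((-(-1 - step)) < max(total, -3)): true | base := 3 | shift := 1 | iter pos=0: | shift := 6 | iter pos=1: | shift := 6 | delta := 1 | iter pos=1: | delta := 1 | iter pos=2: | delta := 1 | iter pos=3: | delta := 1 | iter pos=4: | delta := 1 | iter pos=5: | delta := 1 | iter pos=6: | delta := 1 | shift := 2 | result 7
verdict: not equivalent; witness: base=-4, step=-3, limit=2


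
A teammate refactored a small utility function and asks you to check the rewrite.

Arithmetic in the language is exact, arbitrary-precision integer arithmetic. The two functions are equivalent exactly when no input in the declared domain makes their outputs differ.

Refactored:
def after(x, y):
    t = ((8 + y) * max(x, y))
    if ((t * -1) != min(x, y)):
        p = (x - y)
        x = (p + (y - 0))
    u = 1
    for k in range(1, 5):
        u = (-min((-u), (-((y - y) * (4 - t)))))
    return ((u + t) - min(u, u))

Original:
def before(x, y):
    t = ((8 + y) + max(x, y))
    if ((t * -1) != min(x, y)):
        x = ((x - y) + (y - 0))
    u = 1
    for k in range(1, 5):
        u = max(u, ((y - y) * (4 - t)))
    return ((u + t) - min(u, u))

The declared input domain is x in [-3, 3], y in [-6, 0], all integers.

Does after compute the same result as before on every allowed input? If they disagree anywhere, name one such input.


Try x=-3, y=-6.
before: t = -1; ((t * -1) != min(x, y)) -> true; x = -3; u = 1; [k=1]; u = 1; [k=2]; u = 1; [k=3]; u = 1; [k=4]; u = 1; return -1
after: t = -6; ((t * -1) != min(x, y)) -> true; p = 3; x = -3; u = 1; [k=1]; u = 1; [k=2]; u = 1; [k=3]; u = 1; [k=4]; u = 1; return -6
-1 against -6: the behavior changed.
verdict: not equivalent; witness: x=-3, y=-6


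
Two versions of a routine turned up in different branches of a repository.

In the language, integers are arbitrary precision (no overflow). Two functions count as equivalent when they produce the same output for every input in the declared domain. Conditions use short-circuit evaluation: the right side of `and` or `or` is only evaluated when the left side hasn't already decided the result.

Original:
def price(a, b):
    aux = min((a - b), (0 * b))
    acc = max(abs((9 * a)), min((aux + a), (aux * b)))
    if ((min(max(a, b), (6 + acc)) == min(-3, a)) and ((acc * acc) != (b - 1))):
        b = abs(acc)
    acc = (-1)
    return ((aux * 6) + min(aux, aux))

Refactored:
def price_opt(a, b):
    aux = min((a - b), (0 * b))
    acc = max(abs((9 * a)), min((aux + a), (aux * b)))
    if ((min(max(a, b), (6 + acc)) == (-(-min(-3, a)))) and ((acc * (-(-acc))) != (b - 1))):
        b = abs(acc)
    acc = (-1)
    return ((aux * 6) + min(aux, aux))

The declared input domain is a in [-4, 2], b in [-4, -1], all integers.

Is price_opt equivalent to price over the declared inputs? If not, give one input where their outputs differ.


Reading the diff, among the changes: same computation, different form.
One worked example (a=0, b=-1) — price: aux becomes 0; next acc becomes 0; next ((min(max(a, b), (6 + acc)) == min(-3, a)) and ((acc * acc) != (b - 1))) evaluates to false; next acc becomes -1; next final value 0; price_opt: aux becomes 0; next acc becomes 0; next ((min(max(a, b), (6 + acc)) == (-(-min(-3, a)))) and ((acc * (-(-acc))) != (b - 1))) evaluates to false; next acc becomes -1; next final value 0; agreement on 0.
Every one of the 28 inputs gives matching results.
verdict: equivalent
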